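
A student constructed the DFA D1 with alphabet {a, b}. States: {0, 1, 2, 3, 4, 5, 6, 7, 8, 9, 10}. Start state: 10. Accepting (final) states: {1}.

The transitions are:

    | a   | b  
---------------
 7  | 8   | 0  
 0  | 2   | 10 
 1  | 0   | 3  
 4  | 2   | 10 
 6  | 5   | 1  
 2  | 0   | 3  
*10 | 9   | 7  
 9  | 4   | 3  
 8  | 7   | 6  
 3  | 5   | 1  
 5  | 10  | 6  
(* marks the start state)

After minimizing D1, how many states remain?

4

Start with accepting vs non-accepting: {1} | {0,2,3,4,5,6,7,8,9,10}.
Refine {0,2,3,4,5,6,7,8,9,10} on symbol b: members go to different blocks, giving {0,2,4,5,7,8,9,10} and {3,6}.
On input b, block {0,2,4,5,7,8,9,10} splits into {0,4,7,10} and {2,5,8,9}.
The partition is now stable with 4 blocks: {1} | {0,4,7,10} | {3,6} | {2,5,8,9}.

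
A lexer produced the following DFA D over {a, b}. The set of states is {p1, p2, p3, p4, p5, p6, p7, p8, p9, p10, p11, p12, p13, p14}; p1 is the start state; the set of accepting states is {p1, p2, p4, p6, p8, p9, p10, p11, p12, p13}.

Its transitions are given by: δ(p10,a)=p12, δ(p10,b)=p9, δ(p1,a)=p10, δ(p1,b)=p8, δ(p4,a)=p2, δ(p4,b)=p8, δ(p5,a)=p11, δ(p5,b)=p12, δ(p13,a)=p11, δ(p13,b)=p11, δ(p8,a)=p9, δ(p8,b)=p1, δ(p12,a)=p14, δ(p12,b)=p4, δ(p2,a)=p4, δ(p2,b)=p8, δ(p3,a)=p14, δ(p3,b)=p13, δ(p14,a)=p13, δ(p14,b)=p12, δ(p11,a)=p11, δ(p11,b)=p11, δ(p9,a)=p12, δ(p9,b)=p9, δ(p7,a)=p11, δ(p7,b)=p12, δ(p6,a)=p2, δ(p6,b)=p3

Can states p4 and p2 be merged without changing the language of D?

Yes

First remove the unreachable states {p3,p5,p6,p7}; 10 states remain.
Initial partition by acceptance: {p1,p2,p4,p8,p9,p10,p11,p12,p13} | {p14}.
Refine {p1,p2,p4,p8,p9,p10,p11,p12,p13} on symbol a: members go to different blocks, giving {p1,p2,p4,p8,p9,p10,p11,p13} and {p12}.
Split {p1,p2,p4,p8,p9,p10,p11,p13} by δ(·,a) → {p1,p2,p4,p8,p11,p13} and {p9,p10}.
On input a, block {p1,p2,p4,p8,p11,p13} splits into {p2,p4,p11,p13} and {p1,p8}.
Split {p2,p4,p11,p13} by δ(·,b) → {p2,p4} and {p11,p13}.
No further refinement is possible. Final partition (6 blocks): {p2,p4} | {p14} | {p12} | {p9,p10} | {p1,p8} | {p11,p13}.
p4 and p2 lie in the same block of the stable partition, so they are equivalent — no string distinguishes them.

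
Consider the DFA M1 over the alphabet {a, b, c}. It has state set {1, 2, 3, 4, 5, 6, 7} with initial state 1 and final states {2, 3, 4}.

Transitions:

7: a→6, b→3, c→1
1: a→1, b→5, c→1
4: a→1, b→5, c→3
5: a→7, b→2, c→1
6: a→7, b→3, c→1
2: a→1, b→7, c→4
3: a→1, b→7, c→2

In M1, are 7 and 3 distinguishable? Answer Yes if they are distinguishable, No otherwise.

Initial partition by acceptance: {2,3,4} | {1,5,6,7}.
Refine {1,5,6,7} on symbol b: members go to different blocks, giving {5,6,7} and {1}.
The partition is now stable with 3 blocks: {2,3,4} | {5,6,7} | {1}.
7 and 3 end up in different blocks, so they are distinguishable. For instance, the string 'ε' is accepted from only 3.

Yes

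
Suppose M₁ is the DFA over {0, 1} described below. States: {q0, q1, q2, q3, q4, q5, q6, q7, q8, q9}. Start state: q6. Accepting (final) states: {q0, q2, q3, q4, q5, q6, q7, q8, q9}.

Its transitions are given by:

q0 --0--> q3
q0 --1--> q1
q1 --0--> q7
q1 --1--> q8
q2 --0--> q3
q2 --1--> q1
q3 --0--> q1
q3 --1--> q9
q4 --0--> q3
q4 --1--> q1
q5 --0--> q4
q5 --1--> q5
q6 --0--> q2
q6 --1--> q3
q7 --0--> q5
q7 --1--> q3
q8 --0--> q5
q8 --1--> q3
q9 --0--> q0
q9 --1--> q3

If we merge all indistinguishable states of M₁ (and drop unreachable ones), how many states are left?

P0 = {q0,q2,q3,q4,q5,q6,q7,q8,q9} | {q1}.
On input 0, block {q0,q2,q3,q4,q5,q6,q7,q8,q9} splits into {q0,q2,q4,q5,q6,q7,q8,q9} and {q3}.
Split {q0,q2,q4,q5,q6,q7,q8,q9} by δ(·,0) → {q5,q6,q7,q8,q9} and {q0,q2,q4}.
Refine {q5,q6,q7,q8,q9} on symbol 0: members go to different blocks, giving {q5,q6,q9} and {q7,q8}.
Refine {q5,q6,q9} on symbol 1: members go to different blocks, giving {q6,q9} and {q5}.
Stable partition: {q6,q9} | {q1} | {q3} | {q0,q2,q4} | {q7,q8} | {q5} — 6 equivalence classes.

6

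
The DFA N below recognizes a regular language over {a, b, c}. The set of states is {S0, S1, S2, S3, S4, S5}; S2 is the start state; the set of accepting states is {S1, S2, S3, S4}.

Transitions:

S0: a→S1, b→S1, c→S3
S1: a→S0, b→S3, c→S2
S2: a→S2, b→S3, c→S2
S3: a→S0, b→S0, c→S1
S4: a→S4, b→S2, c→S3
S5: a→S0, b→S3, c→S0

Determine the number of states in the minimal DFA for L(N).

4

First remove the unreachable states {S4,S5}; 4 states remain.
P0 = {S1,S2,S3} | {S0}.
Split {S1,S2,S3} by δ(·,a) → {S1,S3} and {S2}.
Split {S1,S3} by δ(·,b) → {S1} and {S3}.
The partition is now stable with 4 blocks: {S1} | {S0} | {S2} | {S3}.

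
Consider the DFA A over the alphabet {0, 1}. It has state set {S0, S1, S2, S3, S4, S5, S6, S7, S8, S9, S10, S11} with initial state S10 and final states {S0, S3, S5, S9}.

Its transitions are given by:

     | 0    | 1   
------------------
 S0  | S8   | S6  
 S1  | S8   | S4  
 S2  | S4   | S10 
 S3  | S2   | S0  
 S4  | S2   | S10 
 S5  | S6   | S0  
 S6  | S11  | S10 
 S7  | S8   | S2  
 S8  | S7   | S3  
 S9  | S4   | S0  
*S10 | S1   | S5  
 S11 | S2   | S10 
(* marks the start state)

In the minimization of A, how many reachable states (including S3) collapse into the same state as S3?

2

First remove the unreachable states {S9}; 11 states remain.
P0 = {S0,S3,S5} | {S1,S2,S4,S6,S7,S8,S10,S11}.
On input 1, block {S0,S3,S5} splits into {S3,S5} and {S0}.
Split {S1,S2,S4,S6,S7,S8,S10,S11} by δ(·,1) → {S1,S2,S4,S6,S7,S11} and {S8,S10}.
Split {S1,S2,S4,S6,S7,S11} by δ(·,0) → {S2,S4,S6,S11} and {S1,S7}.
Stable partition: {S3,S5} | {S2,S4,S6,S11} | {S0} | {S8,S10} | {S1,S7} — 5 equivalence classes.
The equivalence class containing S3 is {S3,S5}, of size 2.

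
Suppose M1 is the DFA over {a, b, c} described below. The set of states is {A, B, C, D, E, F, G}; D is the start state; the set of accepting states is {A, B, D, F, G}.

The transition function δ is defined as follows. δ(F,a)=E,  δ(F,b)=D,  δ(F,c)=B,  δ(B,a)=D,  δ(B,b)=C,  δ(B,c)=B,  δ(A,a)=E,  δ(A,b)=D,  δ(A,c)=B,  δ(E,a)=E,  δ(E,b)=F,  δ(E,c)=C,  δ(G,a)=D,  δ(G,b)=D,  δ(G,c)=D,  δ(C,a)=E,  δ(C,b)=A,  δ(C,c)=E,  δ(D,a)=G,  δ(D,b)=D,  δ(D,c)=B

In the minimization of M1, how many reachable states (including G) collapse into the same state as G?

1

Initial partition by acceptance: {A,B,D,F,G} | {C,E}.
Refine {A,B,D,F,G} on symbol a: members go to different blocks, giving {B,D,G} and {A,F}.
Refine {B,D,G} on symbol b: members go to different blocks, giving {D,G} and {B}.
Refine {D,G} on symbol c: members go to different blocks, giving {D} and {G}.
No further refinement is possible. Final partition (5 blocks): {D} | {C,E} | {A,F} | {B} | {G}.
The equivalence class containing G is {G}, of size 1.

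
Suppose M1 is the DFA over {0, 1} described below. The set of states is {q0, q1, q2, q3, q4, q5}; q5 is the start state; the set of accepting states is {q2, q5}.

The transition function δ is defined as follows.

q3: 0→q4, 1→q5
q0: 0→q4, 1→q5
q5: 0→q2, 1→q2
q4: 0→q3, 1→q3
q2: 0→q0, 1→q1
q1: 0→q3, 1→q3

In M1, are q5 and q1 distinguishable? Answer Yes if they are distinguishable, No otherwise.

Initial partition by acceptance: {q2,q5} | {q0,q1,q3,q4}.
Split {q2,q5} by δ(·,0) → {q2} and {q5}.
Split {q0,q1,q3,q4} by δ(·,1) → {q0,q3} and {q1,q4}.
No further refinement is possible. Final partition (4 blocks): {q2} | {q0,q3} | {q5} | {q1,q4}.
q5 and q1 end up in different blocks, so they are distinguishable. For instance, the string 'ε' is accepted from only q5.

Yes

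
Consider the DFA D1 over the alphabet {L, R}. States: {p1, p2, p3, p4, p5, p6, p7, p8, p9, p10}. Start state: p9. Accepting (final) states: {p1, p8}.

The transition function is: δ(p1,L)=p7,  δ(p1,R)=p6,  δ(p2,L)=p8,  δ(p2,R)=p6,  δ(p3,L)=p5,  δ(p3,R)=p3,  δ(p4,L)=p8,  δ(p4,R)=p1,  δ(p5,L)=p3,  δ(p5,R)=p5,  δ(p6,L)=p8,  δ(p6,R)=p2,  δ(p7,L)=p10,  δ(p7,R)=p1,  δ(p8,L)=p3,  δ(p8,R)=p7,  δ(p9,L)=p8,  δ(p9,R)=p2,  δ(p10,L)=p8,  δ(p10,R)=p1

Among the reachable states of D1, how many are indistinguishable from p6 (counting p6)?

3

Reachable states from the start: {p1,p2,p3,p5,p6,p7,p8,p9,p10}. Unreachable: {p4} — drop them.
Start with accepting vs non-accepting: {p1,p8} | {p2,p3,p5,p6,p7,p9,p10}.
On input L, block {p2,p3,p5,p6,p7,p9,p10} splits into {p2,p6,p9,p10} and {p3,p5,p7}.
Refine {p1,p8} on symbol R: members go to different blocks, giving {p1} and {p8}.
Split {p2,p6,p9,p10} by δ(·,R) → {p2,p6,p9} and {p10}.
Refine {p3,p5,p7} on symbol L: members go to different blocks, giving {p3,p5} and {p7}.
No further refinement is possible. Final partition (6 blocks): {p1} | {p2,p6,p9} | {p3,p5} | {p8} | {p10} | {p7}.
The equivalence class containing p6 is {p2,p6,p9}, of size 3.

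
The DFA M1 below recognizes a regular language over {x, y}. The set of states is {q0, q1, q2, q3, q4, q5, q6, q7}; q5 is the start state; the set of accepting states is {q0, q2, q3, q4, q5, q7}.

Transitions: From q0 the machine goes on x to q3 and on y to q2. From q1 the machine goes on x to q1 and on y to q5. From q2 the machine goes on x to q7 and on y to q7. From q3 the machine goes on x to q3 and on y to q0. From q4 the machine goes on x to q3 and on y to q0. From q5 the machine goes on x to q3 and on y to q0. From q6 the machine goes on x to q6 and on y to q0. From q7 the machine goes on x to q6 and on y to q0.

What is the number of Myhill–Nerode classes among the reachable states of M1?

States {q1,q4} cannot be reached from the start state, so discard them.
Start with accepting vs non-accepting: {q0,q2,q3,q5,q7} | {q6}.
Refine {q0,q2,q3,q5,q7} on symbol x: members go to different blocks, giving {q0,q2,q3,q5} and {q7}.
Split {q0,q2,q3,q5} by δ(·,x) → {q0,q3,q5} and {q2}.
Split {q0,q3,q5} by δ(·,y) → {q3,q5} and {q0}.
No further refinement is possible. Final partition (5 blocks): {q3,q5} | {q6} | {q7} | {q2} | {q0}.

5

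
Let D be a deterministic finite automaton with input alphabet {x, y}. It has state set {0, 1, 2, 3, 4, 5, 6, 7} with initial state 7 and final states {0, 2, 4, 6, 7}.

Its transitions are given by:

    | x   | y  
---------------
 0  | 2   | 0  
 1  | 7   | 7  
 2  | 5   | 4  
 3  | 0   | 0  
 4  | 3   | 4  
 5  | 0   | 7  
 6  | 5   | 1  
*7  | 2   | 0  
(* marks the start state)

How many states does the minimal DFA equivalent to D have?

States {1,6} cannot be reached from the start state, so discard them.
Start with accepting vs non-accepting: {0,2,4,7} | {3,5}.
Split {0,2,4,7} by δ(·,x) → {0,7} and {2,4}.
No further refinement is possible. Final partition (3 blocks): {0,7} | {3,5} | {2,4}.

3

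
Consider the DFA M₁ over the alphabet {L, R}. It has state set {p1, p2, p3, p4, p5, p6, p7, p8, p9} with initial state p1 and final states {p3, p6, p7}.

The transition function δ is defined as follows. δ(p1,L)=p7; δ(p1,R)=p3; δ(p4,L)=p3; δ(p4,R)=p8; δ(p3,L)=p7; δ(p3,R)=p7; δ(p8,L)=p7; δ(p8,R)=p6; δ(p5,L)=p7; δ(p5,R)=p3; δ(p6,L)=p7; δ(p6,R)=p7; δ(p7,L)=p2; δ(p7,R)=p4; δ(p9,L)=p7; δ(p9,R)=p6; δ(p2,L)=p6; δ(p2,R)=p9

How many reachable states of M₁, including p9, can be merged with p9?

3

Reachable states from the start: {p1,p2,p3,p4,p6,p7,p8,p9}. Unreachable: {p5} — drop them.
Start with accepting vs non-accepting: {p3,p6,p7} | {p1,p2,p4,p8,p9}.
Split {p3,p6,p7} by δ(·,L) → {p3,p6} and {p7}.
On input L, block {p1,p2,p4,p8,p9} splits into {p1,p8,p9} and {p2,p4}.
The partition is now stable with 4 blocks: {p3,p6} | {p1,p8,p9} | {p7} | {p2,p4}.
State p9 belongs to the block {p1,p8,p9}, which has 3 states.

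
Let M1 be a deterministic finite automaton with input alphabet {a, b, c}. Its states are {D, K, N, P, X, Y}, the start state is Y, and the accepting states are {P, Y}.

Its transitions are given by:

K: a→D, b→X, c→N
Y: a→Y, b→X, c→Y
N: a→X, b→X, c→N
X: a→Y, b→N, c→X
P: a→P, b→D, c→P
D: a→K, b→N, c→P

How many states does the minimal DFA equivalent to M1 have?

States {D,K,P} cannot be reached from the start state, so discard them.
Initial partition by acceptance: {Y} | {N,X}.
On input a, block {N,X} splits into {X} and {N}.
No further refinement is possible. Final partition (3 blocks): {Y} | {X} | {N}.

3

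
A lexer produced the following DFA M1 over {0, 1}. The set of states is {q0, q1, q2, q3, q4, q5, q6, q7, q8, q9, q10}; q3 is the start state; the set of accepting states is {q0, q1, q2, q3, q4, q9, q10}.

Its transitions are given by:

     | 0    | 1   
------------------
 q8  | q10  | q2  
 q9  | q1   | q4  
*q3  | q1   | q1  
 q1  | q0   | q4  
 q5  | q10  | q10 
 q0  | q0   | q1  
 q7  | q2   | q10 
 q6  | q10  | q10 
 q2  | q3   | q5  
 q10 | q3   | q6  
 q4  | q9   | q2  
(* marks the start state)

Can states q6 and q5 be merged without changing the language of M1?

First remove the unreachable states {q7,q8}; 9 states remain.
P0 = {q0,q1,q2,q3,q4,q9,q10} | {q5,q6}.
On input 1, block {q0,q1,q2,q3,q4,q9,q10} splits into {q0,q1,q3,q4,q9} and {q2,q10}.
On input 1, block {q0,q1,q3,q4,q9} splits into {q0,q1,q3,q9} and {q4}.
Refine {q0,q1,q3,q9} on symbol 1: members go to different blocks, giving {q0,q3} and {q1,q9}.
On input 0, block {q0,q3} splits into {q0} and {q3}.
On input 0, block {q1,q9} splits into {q1} and {q9}.
Stable partition: {q0} | {q5,q6} | {q2,q10} | {q4} | {q1} | {q3} | {q9} — 7 equivalence classes.
q6 and q5 lie in the same block of the stable partition, so they are equivalent — no string distinguishes them.

Yes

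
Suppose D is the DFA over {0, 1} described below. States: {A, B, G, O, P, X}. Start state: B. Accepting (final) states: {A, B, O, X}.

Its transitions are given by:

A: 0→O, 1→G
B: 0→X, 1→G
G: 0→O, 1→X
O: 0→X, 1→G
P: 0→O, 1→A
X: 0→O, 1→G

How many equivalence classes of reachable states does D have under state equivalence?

2

First remove the unreachable states {A,P}; 4 states remain.
Initial partition by acceptance: {B,O,X} | {G}.
The partition is now stable with 2 blocks: {B,O,X} | {G}.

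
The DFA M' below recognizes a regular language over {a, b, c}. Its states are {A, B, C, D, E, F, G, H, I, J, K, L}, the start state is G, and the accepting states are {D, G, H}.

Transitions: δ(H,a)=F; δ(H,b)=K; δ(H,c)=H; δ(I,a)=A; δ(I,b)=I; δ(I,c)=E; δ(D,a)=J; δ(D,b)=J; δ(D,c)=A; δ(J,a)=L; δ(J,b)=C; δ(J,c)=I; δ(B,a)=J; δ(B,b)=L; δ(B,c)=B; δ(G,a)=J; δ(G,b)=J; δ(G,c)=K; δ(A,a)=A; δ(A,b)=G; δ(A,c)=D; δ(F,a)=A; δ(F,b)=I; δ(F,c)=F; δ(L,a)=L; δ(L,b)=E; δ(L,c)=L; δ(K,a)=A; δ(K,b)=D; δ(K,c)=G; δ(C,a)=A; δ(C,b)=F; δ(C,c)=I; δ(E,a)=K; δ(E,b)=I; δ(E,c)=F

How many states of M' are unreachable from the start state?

2

Starting at G and following transitions, the reachable set is {A, C, D, E, F, G, I, J, K, L}. That leaves B, H unreachable — 2 in total.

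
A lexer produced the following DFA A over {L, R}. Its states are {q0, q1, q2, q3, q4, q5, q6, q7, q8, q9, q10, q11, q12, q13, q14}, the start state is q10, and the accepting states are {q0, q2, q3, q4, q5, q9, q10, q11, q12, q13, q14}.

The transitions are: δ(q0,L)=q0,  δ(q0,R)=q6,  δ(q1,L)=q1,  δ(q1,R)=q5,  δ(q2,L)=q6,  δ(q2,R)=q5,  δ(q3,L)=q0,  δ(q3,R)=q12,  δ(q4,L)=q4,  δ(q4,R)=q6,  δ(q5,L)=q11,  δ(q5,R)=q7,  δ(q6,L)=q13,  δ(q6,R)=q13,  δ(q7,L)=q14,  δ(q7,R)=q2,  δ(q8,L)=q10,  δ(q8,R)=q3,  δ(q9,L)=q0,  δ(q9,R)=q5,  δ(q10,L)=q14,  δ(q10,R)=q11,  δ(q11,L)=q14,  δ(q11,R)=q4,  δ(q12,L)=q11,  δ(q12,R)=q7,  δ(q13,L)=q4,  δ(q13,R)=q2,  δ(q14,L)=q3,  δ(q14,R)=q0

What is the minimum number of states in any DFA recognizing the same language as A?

First remove the unreachable states {q1,q8,q9}; 12 states remain.
Start with accepting vs non-accepting: {q0,q2,q3,q4,q5,q10,q11,q12,q13,q14} | {q6,q7}.
On input L, block {q0,q2,q3,q4,q5,q10,q11,q12,q13,q14} splits into {q0,q3,q4,q5,q10,q11,q12,q13,q14} and {q2}.
On input R, block {q0,q3,q4,q5,q10,q11,q12,q13,q14} splits into {q0,q4,q5,q12} and {q3,q10,q11,q14} and {q13}.
On input L, block {q0,q4,q5,q12} splits into {q0,q4} and {q5,q12}.
On input L, block {q6,q7} splits into {q6} and {q7}.
Refine {q3,q10,q11,q14} on symbol L: members go to different blocks, giving {q10,q11,q14} and {q3}.
Refine {q10,q11,q14} on symbol L: members go to different blocks, giving {q10,q11} and {q14}.
Refine {q10,q11} on symbol R: members go to different blocks, giving {q10} and {q11}.
The partition is now stable with 10 blocks: {q0,q4} | {q6} | {q2} | {q10} | {q13} | {q5,q12} | {q7} | {q3} | {q14} | {q11}.

10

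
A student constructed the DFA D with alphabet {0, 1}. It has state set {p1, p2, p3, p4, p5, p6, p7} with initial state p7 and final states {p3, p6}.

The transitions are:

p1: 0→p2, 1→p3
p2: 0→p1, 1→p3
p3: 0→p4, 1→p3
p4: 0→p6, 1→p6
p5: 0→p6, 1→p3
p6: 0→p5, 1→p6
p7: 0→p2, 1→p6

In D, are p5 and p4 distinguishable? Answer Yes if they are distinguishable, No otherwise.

P0 = {p3,p6} | {p1,p2,p4,p5,p7}.
Refine {p1,p2,p4,p5,p7} on symbol 0: members go to different blocks, giving {p1,p2,p7} and {p4,p5}.
Stable partition: {p3,p6} | {p1,p2,p7} | {p4,p5} — 3 equivalence classes.
p5 and p4 lie in the same block of the stable partition, so they are equivalent — no string distinguishes them.

No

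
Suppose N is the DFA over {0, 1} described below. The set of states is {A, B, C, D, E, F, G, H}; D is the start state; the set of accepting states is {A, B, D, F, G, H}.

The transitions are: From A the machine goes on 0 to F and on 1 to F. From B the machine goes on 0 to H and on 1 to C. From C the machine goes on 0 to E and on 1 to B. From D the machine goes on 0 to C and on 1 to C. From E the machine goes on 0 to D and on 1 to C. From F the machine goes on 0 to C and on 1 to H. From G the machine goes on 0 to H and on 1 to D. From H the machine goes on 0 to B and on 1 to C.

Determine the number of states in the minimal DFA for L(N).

States {A,F,G} cannot be reached from the start state, so discard them.
Start with accepting vs non-accepting: {B,D,H} | {C,E}.
On input 0, block {B,D,H} splits into {B,H} and {D}.
On input 0, block {C,E} splits into {C} and {E}.
Stable partition: {B,H} | {C} | {D} | {E} — 4 equivalence classes.

4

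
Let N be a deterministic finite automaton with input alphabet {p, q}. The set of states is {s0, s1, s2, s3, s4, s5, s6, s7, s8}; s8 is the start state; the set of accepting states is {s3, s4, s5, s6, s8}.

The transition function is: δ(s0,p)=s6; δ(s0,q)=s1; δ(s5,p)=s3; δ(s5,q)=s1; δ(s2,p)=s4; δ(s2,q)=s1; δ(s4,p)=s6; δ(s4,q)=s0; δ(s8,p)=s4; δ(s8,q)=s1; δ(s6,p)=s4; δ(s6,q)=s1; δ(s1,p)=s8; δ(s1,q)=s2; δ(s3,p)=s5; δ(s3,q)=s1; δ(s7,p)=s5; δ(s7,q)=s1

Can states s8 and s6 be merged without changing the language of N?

Yes

Reachable states from the start: {s0,s1,s2,s4,s6,s8}. Unreachable: {s3,s5,s7} — drop them.
Start with accepting vs non-accepting: {s4,s6,s8} | {s0,s1,s2}.
No further refinement is possible. Final partition (2 blocks): {s4,s6,s8} | {s0,s1,s2}.
s8 and s6 lie in the same block of the stable partition, so they are equivalent — no string distinguishes them.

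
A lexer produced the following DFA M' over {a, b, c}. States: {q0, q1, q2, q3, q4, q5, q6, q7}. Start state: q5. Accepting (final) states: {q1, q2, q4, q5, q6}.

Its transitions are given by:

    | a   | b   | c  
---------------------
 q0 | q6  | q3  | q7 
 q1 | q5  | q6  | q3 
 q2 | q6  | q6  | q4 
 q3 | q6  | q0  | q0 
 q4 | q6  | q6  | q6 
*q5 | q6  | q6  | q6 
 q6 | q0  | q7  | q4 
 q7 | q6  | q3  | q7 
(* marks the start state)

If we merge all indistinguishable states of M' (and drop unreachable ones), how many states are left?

Reachable states from the start: {q0,q3,q4,q5,q6,q7}. Unreachable: {q1,q2} — drop them.
P0 = {q4,q5,q6} | {q0,q3,q7}.
Split {q4,q5,q6} by δ(·,a) → {q4,q5} and {q6}.
No further refinement is possible. Final partition (3 blocks): {q4,q5} | {q0,q3,q7} | {q6}.

3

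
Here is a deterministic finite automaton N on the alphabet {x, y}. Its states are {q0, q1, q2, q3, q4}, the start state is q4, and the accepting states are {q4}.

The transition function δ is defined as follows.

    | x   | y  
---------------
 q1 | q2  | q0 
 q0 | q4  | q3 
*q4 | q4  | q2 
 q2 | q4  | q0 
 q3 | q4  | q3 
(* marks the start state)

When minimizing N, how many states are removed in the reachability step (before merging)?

Starting at q4 and following transitions, the reachable set is {q0, q2, q3, q4}. That leaves q1 unreachable — 1 in total.

1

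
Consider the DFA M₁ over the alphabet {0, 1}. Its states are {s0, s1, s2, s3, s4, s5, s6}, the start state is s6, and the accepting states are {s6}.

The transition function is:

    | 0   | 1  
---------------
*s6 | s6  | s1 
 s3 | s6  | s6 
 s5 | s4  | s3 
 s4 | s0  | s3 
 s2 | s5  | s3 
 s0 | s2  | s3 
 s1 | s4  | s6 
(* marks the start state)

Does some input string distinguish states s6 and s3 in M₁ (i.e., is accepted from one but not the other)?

Start with accepting vs non-accepting: {s6} | {s0,s1,s2,s3,s4,s5}.
Refine {s0,s1,s2,s3,s4,s5} on symbol 0: members go to different blocks, giving {s0,s1,s2,s4,s5} and {s3}.
Refine {s0,s1,s2,s4,s5} on symbol 1: members go to different blocks, giving {s0,s2,s4,s5} and {s1}.
Stable partition: {s6} | {s0,s2,s4,s5} | {s3} | {s1} — 4 equivalence classes.
s6 and s3 end up in different blocks, so they are distinguishable. For instance, the string 'ε' is accepted from only s6.

Yes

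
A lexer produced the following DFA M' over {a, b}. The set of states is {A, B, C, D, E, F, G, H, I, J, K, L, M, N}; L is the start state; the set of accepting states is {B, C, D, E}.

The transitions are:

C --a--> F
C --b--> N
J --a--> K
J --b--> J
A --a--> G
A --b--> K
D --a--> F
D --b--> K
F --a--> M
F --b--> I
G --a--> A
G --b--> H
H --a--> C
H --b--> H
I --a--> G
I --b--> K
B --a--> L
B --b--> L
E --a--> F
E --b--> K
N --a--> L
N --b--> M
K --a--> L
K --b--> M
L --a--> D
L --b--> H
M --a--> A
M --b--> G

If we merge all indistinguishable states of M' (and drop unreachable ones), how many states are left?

7

States {B,E,J} cannot be reached from the start state, so discard them.
Start with accepting vs non-accepting: {C,D} | {A,F,G,H,I,K,L,M,N}.
Split {A,F,G,H,I,K,L,M,N} by δ(·,a) → {A,F,G,I,K,M,N} and {H,L}.
Refine {A,F,G,I,K,M,N} on symbol a: members go to different blocks, giving {A,F,G,I,M} and {K,N}.
Split {A,F,G,I,M} by δ(·,b) → {A,I} and {F,M} and {G}.
Refine {F,M} on symbol a: members go to different blocks, giving {F} and {M}.
Stable partition: {C,D} | {A,I} | {H,L} | {K,N} | {F} | {G} | {M} — 7 equivalence classes.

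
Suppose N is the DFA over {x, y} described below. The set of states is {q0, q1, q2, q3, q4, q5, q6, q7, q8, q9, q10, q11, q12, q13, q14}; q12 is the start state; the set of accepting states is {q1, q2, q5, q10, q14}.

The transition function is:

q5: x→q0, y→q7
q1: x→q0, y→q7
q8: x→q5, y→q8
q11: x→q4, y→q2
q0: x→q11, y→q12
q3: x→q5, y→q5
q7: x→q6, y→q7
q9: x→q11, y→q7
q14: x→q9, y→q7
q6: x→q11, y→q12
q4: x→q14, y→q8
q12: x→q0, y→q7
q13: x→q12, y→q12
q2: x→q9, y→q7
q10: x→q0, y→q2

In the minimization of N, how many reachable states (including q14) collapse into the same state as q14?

3

States {q1,q3,q10,q13} cannot be reached from the start state, so discard them.
Initial partition by acceptance: {q2,q5,q14} | {q0,q4,q6,q7,q8,q9,q11,q12}.
Split {q0,q4,q6,q7,q8,q9,q11,q12} by δ(·,x) → {q0,q6,q7,q9,q11,q12} and {q4,q8}.
Split {q0,q6,q7,q9,q11,q12} by δ(·,x) → {q0,q6,q7,q9,q12} and {q11}.
Refine {q0,q6,q7,q9,q12} on symbol x: members go to different blocks, giving {q0,q6,q9} and {q7,q12}.
The partition is now stable with 5 blocks: {q2,q5,q14} | {q0,q6,q9} | {q4,q8} | {q11} | {q7,q12}.
The equivalence class containing q14 is {q2,q5,q14}, of size 3.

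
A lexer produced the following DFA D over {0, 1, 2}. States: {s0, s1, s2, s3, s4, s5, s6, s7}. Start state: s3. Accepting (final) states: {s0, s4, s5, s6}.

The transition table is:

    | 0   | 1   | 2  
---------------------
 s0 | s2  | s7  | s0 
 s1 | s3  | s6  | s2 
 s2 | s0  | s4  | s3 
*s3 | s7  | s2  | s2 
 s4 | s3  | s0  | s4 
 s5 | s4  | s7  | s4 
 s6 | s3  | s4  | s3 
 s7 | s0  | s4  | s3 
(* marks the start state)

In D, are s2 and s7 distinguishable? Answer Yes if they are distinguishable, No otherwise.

Reachable states from the start: {s0,s2,s3,s4,s7}. Unreachable: {s1,s5,s6} — drop them.
Start with accepting vs non-accepting: {s0,s4} | {s2,s3,s7}.
On input 1, block {s0,s4} splits into {s0} and {s4}.
Split {s2,s3,s7} by δ(·,0) → {s2,s7} and {s3}.
No further refinement is possible. Final partition (4 blocks): {s0} | {s2,s7} | {s4} | {s3}.
s2 and s7 lie in the same block of the stable partition, so they are equivalent — no string distinguishes them.

No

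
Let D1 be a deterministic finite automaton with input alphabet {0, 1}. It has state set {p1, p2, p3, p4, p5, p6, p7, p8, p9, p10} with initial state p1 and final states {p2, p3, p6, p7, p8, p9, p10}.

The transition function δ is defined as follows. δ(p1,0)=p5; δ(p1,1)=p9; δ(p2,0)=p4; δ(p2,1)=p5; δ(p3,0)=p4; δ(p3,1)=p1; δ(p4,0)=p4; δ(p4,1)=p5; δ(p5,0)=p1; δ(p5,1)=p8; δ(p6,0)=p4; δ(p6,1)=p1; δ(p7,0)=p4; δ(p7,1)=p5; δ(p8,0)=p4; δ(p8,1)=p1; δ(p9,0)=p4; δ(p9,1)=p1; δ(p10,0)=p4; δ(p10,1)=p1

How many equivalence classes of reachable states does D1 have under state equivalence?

3

States {p2,p3,p6,p7,p10} cannot be reached from the start state, so discard them.
Initial partition by acceptance: {p8,p9} | {p1,p4,p5}.
Split {p1,p4,p5} by δ(·,1) → {p1,p5} and {p4}.
No further refinement is possible. Final partition (3 blocks): {p8,p9} | {p1,p5} | {p4}.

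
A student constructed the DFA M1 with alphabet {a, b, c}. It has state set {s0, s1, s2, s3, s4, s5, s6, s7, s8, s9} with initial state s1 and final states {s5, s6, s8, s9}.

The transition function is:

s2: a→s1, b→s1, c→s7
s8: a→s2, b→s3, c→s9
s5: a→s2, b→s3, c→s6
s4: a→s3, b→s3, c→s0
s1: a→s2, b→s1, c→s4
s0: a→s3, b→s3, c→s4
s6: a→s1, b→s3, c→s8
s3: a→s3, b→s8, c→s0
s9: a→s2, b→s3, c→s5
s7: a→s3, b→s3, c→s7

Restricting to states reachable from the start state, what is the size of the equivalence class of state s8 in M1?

Initial partition by acceptance: {s5,s6,s8,s9} | {s0,s1,s2,s3,s4,s7}.
On input b, block {s0,s1,s2,s3,s4,s7} splits into {s0,s1,s2,s4,s7} and {s3}.
On input a, block {s0,s1,s2,s4,s7} splits into {s0,s4,s7} and {s1,s2}.
Stable partition: {s5,s6,s8,s9} | {s0,s4,s7} | {s3} | {s1,s2} — 4 equivalence classes.
The equivalence class containing s8 is {s5,s6,s8,s9}, of size 4.

4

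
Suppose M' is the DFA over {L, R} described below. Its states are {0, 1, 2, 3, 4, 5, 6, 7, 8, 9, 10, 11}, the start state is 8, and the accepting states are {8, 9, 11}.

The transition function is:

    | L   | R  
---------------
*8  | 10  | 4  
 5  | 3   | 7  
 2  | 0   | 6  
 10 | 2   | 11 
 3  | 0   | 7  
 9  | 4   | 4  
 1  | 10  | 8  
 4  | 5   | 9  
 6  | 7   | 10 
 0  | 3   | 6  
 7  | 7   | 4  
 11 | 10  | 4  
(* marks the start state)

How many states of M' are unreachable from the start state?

Starting at 8 and following transitions, the reachable set is {0, 2, 3, 4, 5, 6, 7, 8, 9, 10, 11}. That leaves 1 unreachable — 1 in total.

1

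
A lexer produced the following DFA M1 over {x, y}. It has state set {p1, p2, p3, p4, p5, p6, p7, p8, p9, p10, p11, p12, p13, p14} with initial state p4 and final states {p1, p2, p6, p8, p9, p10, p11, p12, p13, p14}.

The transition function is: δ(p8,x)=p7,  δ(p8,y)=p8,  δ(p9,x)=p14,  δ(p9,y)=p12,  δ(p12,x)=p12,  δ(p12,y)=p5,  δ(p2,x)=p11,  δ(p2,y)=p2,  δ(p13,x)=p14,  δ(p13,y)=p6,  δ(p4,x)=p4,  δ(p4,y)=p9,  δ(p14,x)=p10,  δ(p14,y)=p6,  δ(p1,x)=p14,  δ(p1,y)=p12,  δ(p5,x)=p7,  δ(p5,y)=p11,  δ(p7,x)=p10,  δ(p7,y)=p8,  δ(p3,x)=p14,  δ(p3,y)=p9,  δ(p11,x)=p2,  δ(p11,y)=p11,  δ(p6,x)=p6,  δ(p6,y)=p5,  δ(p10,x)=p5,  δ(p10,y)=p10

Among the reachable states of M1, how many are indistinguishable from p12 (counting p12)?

2

Reachable states from the start: {p2,p4,p5,p6,p7,p8,p9,p10,p11,p12,p14}. Unreachable: {p1,p3,p13} — drop them.
Initial partition by acceptance: {p2,p6,p8,p9,p10,p11,p12,p14} | {p4,p5,p7}.
Refine {p2,p6,p8,p9,p10,p11,p12,p14} on symbol x: members go to different blocks, giving {p2,p6,p9,p11,p12,p14} and {p8,p10}.
Refine {p2,p6,p9,p11,p12,p14} on symbol x: members go to different blocks, giving {p2,p6,p9,p11,p12} and {p14}.
Refine {p2,p6,p9,p11,p12} on symbol x: members go to different blocks, giving {p2,p6,p11,p12} and {p9}.
Split {p2,p6,p11,p12} by δ(·,y) → {p2,p11} and {p6,p12}.
Split {p4,p5,p7} by δ(·,x) → {p4,p5} and {p7}.
Refine {p4,p5} on symbol x: members go to different blocks, giving {p4} and {p5}.
On input x, block {p8,p10} splits into {p8} and {p10}.
The partition is now stable with 9 blocks: {p2,p11} | {p4} | {p8} | {p14} | {p9} | {p6,p12} | {p7} | {p5} | {p10}.
The equivalence class containing p12 is {p6,p12}, of size 2.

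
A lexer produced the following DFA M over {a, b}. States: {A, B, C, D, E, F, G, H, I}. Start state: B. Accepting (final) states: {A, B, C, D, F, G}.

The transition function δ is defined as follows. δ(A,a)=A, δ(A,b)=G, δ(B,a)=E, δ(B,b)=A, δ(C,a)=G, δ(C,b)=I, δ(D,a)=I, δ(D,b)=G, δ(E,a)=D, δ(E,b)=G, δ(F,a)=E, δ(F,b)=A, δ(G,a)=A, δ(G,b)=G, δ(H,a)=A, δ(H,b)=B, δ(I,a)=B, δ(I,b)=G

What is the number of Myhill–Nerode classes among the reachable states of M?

Reachable states from the start: {A,B,D,E,G,I}. Unreachable: {C,F,H} — drop them.
Initial partition by acceptance: {A,B,D,G} | {E,I}.
Refine {A,B,D,G} on symbol a: members go to different blocks, giving {A,G} and {B,D}.
Stable partition: {A,G} | {E,I} | {B,D} — 3 equivalence classes.

3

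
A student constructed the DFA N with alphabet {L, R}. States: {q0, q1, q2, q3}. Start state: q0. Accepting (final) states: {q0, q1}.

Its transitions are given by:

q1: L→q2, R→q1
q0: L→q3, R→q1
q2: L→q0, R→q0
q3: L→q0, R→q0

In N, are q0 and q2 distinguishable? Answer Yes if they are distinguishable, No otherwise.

P0 = {q0,q1} | {q2,q3}.
The partition is now stable with 2 blocks: {q0,q1} | {q2,q3}.
q0 and q2 end up in different blocks, so they are distinguishable. For instance, the string 'ε' is accepted from only q0.

Yes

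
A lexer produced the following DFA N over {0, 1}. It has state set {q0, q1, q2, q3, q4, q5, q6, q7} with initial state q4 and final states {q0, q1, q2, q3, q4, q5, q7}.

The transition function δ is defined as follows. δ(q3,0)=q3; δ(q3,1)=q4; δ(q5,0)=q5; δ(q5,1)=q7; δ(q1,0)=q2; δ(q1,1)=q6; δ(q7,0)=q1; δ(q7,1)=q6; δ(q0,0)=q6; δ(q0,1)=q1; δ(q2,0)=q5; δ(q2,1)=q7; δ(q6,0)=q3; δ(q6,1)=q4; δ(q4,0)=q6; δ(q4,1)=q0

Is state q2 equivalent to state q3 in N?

No

Initial partition by acceptance: {q0,q1,q2,q3,q4,q5,q7} | {q6}.
On input 0, block {q0,q1,q2,q3,q4,q5,q7} splits into {q1,q2,q3,q5,q7} and {q0,q4}.
Split {q1,q2,q3,q5,q7} by δ(·,1) → {q1,q7} and {q2,q5} and {q3}.
On input 0, block {q1,q7} splits into {q1} and {q7}.
Split {q0,q4} by δ(·,1) → {q0} and {q4}.
Stable partition: {q1} | {q6} | {q0} | {q2,q5} | {q3} | {q7} | {q4} — 7 equivalence classes.
q2 and q3 end up in different blocks, so they are distinguishable. For instance, the string '10' is accepted from only q2.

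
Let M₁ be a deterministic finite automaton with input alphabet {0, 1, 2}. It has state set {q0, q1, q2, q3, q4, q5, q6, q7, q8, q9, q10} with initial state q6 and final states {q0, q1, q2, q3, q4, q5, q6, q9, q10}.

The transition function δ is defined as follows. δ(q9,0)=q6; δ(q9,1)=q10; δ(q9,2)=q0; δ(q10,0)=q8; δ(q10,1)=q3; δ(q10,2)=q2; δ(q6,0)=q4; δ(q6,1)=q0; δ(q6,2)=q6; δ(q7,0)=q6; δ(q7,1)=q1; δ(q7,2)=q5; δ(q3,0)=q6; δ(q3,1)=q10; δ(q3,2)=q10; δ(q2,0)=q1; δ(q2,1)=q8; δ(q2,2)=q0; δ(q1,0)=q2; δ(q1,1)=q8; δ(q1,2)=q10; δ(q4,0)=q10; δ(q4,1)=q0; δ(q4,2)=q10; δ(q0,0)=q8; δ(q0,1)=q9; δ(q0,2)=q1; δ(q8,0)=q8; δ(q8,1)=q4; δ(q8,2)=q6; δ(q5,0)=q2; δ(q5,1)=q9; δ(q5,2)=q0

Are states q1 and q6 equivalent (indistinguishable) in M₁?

Reachable states from the start: {q0,q1,q2,q3,q4,q6,q8,q9,q10}. Unreachable: {q5,q7} — drop them.
P0 = {q0,q1,q2,q3,q4,q6,q9,q10} | {q8}.
Split {q0,q1,q2,q3,q4,q6,q9,q10} by δ(·,0) → {q1,q2,q3,q4,q6,q9} and {q0,q10}.
Refine {q1,q2,q3,q4,q6,q9} on symbol 0: members go to different blocks, giving {q1,q2,q3,q6,q9} and {q4}.
On input 0, block {q1,q2,q3,q6,q9} splits into {q1,q2,q3,q9} and {q6}.
Split {q1,q2,q3,q9} by δ(·,0) → {q1,q2} and {q3,q9}.
The partition is now stable with 6 blocks: {q1,q2} | {q8} | {q0,q10} | {q4} | {q6} | {q3,q9}.
q1 and q6 end up in different blocks, so they are distinguishable. For instance, the string '1' is accepted from only q6.

No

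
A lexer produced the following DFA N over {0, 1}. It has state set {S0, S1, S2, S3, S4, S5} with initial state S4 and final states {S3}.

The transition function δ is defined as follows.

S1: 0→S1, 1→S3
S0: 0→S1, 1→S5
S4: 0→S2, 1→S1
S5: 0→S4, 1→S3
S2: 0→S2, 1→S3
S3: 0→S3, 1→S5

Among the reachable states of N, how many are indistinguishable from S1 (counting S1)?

States {S0} cannot be reached from the start state, so discard them.
Start with accepting vs non-accepting: {S3} | {S1,S2,S4,S5}.
Split {S1,S2,S4,S5} by δ(·,1) → {S1,S2,S5} and {S4}.
Refine {S1,S2,S5} on symbol 0: members go to different blocks, giving {S1,S2} and {S5}.
No further refinement is possible. Final partition (4 blocks): {S3} | {S1,S2} | {S4} | {S5}.
State S1 belongs to the block {S1,S2}, which has 2 states.

2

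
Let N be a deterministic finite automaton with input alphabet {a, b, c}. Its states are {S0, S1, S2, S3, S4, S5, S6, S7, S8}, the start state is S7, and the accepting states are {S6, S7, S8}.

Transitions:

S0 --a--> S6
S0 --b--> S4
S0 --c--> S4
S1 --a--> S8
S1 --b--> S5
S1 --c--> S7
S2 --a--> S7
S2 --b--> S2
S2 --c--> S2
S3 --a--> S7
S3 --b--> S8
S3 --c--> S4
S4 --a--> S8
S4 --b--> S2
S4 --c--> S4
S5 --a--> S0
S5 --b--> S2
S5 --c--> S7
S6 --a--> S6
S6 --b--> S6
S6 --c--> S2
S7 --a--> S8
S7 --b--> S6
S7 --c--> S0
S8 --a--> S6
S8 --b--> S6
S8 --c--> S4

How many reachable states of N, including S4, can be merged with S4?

3

States {S1,S3,S5} cannot be reached from the start state, so discard them.
P0 = {S6,S7,S8} | {S0,S2,S4}.
Stable partition: {S6,S7,S8} | {S0,S2,S4} — 2 equivalence classes.
The equivalence class containing S4 is {S0,S2,S4}, of size 3.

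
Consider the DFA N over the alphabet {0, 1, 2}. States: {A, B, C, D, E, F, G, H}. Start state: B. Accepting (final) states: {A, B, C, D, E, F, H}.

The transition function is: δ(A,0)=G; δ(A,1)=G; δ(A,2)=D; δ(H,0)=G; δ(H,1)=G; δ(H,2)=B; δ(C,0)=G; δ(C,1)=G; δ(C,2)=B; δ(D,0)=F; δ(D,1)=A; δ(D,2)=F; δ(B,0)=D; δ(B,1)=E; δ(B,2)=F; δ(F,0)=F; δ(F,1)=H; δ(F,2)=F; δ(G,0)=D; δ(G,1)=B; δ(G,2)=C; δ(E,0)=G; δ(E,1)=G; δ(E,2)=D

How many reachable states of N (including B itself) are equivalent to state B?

3

P0 = {A,B,C,D,E,F,H} | {G}.
Split {A,B,C,D,E,F,H} by δ(·,0) → {A,C,E,H} and {B,D,F}.
No further refinement is possible. Final partition (3 blocks): {A,C,E,H} | {G} | {B,D,F}.
The equivalence class containing B is {B,D,F}, of size 3.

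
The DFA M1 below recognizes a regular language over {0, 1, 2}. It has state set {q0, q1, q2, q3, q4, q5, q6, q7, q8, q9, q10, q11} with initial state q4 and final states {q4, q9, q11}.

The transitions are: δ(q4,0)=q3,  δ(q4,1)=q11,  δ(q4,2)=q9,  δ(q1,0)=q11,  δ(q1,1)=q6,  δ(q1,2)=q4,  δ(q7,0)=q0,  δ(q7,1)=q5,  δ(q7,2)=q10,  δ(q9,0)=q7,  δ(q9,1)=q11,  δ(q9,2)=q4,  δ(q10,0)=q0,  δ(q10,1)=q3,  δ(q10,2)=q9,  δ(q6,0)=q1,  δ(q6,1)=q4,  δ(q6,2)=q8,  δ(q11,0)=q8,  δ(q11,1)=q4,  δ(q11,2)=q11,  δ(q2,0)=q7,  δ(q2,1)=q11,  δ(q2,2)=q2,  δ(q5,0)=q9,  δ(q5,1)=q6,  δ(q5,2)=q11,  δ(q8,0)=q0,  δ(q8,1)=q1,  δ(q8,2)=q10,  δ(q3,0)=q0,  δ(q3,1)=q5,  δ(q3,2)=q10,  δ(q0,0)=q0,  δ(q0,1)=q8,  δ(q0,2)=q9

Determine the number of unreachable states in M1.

1

No path from q4 leads to q2; the other 11 states are all reachable.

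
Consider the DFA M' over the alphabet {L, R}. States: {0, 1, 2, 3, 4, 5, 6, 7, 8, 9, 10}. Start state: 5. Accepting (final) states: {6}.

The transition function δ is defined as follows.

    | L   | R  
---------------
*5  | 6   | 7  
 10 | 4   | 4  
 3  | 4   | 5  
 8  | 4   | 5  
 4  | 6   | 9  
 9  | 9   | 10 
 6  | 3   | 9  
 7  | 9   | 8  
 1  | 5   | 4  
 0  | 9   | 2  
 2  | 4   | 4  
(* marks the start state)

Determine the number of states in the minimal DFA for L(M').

4

Reachable states from the start: {3,4,5,6,7,8,9,10}. Unreachable: {0,1,2} — drop them.
Start with accepting vs non-accepting: {6} | {3,4,5,7,8,9,10}.
On input L, block {3,4,5,7,8,9,10} splits into {3,7,8,9,10} and {4,5}.
Refine {3,7,8,9,10} on symbol L: members go to different blocks, giving {3,8,10} and {7,9}.
No further refinement is possible. Final partition (4 blocks): {6} | {3,8,10} | {4,5} | {7,9}.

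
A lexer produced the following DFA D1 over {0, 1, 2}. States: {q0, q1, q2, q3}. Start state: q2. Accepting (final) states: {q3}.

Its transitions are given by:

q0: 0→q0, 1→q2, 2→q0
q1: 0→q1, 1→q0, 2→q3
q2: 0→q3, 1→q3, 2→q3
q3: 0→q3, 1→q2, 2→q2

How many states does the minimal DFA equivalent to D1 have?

2

Reachable states from the start: {q2,q3}. Unreachable: {q0,q1} — drop them.
P0 = {q3} | {q2}.
No further refinement is possible. Final partition (2 blocks): {q3} | {q2}.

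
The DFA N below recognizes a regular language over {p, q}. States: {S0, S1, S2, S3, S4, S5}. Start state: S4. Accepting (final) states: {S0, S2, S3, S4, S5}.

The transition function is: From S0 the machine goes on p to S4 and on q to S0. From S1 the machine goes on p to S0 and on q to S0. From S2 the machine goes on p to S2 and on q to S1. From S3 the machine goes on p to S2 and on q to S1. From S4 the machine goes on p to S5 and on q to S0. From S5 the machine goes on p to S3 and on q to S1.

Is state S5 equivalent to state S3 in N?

Yes

All states are reachable from the start state.
Start with accepting vs non-accepting: {S0,S2,S3,S4,S5} | {S1}.
On input q, block {S0,S2,S3,S4,S5} splits into {S2,S3,S5} and {S0,S4}.
On input p, block {S0,S4} splits into {S0} and {S4}.
Stable partition: {S2,S3,S5} | {S1} | {S0} | {S4} — 4 equivalence classes.
S5 and S3 lie in the same block of the stable partition, so they are equivalent — no string distinguishes them.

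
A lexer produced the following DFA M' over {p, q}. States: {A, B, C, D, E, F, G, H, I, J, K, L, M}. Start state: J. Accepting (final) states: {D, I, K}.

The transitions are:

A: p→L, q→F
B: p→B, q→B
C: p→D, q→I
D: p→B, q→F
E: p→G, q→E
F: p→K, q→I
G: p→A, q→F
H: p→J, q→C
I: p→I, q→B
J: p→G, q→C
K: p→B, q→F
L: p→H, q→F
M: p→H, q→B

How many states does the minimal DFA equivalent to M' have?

States {E,M} cannot be reached from the start state, so discard them.
P0 = {D,I,K} | {A,B,C,F,G,H,J,L}.
Refine {D,I,K} on symbol p: members go to different blocks, giving {D,K} and {I}.
Refine {A,B,C,F,G,H,J,L} on symbol p: members go to different blocks, giving {A,B,G,H,J,L} and {C,F}.
On input q, block {A,B,G,H,J,L} splits into {A,G,H,J,L} and {B}.
No further refinement is possible. Final partition (5 blocks): {D,K} | {A,G,H,J,L} | {I} | {C,F} | {B}.

5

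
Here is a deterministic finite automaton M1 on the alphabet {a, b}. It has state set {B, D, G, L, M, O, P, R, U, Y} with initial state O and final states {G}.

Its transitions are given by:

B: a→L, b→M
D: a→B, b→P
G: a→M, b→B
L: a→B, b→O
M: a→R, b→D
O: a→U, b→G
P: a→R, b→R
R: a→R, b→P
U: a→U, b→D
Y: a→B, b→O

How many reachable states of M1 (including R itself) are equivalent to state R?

2

States {Y} cannot be reached from the start state, so discard them.
Start with accepting vs non-accepting: {G} | {B,D,L,M,O,P,R,U}.
On input b, block {B,D,L,M,O,P,R,U} splits into {B,D,L,M,P,R,U} and {O}.
Split {B,D,L,M,P,R,U} by δ(·,b) → {B,D,M,P,R,U} and {L}.
Refine {B,D,M,P,R,U} on symbol a: members go to different blocks, giving {D,M,P,R,U} and {B}.
On input a, block {D,M,P,R,U} splits into {M,P,R,U} and {D}.
On input b, block {M,P,R,U} splits into {P,R} and {M,U}.
On input a, block {M,U} splits into {U} and {M}.
The partition is now stable with 8 blocks: {G} | {P,R} | {O} | {L} | {B} | {D} | {U} | {M}.
The equivalence class containing R is {P,R}, of size 2.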